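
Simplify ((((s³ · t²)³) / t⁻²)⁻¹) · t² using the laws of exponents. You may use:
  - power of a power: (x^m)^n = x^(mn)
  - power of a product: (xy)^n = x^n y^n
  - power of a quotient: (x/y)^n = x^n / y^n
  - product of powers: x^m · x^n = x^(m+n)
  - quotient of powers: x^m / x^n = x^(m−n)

((((s³ · t²)³) / t⁻²)⁻¹) · t²
= ((((s³ · t²)³)⁻¹) / ((t⁻²)⁻¹)) · t²    [power of a quotient]
= (((s³ · t²)⁻³) / ((t⁻²)⁻¹)) · t²    [power of a power]
= ((((s³)⁻³) · ((t²)⁻³)) / ((t⁻²)⁻¹)) · t²    [power of a product]
= ((s⁻⁹ · ((t²)⁻³)) / ((t⁻²)⁻¹)) · t²    [power of a power]
= ((s⁻⁹ · t⁻⁶) / ((t⁻²)⁻¹)) · t²    [power of a power]
= ((s⁻⁹ · t⁻⁶) / t²) · t²    [power of a power]
= s⁻⁹t⁻⁶    [quotient of powers; product of powers]

s⁻⁹t⁻⁶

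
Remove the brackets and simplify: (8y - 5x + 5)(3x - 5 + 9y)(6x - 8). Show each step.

-126x^2y + 198xy - 40y + 432xy^2 - 576y^2 - 90x^3 + 360x^2 - 470x + 200

(8y - 5x + 5)(3x - 5 + 9y)(6x - 8)
= (24xy - 40y + 72y^2 - 15x^2 + 25x - 45xy + 15x - 25 + 45y)(6x - 8)    [distributive law]
= (-21xy + 5y + 72y^2 - 15x^2 + 40x - 25)(6x - 8)    [combine like terms]
= -126x^2y + 168xy + 30xy - 40y + 432xy^2 - 576y^2 - 90x^3 + 120x^2 + 240x^2 - 320x - 150x + 200    [distributive law]
= -126x^2y + 198xy - 40y + 432xy^2 - 576y^2 - 90x^3 + 360x^2 - 470x + 200    [combine like terms]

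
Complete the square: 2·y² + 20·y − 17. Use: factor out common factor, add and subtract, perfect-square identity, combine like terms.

2·y² + 20·y − 17
= 2(y² + 10·y) − 17    [factor out 2 from the y-terms]
= 2(y² + 10·y + 25 − 25) − 17    [add and subtract 25 inside the bracket]
= 2(y + 5)² − 50 − 17    [perfect-square identity]
= 2(y + 5)² − 67    [combine constants]

2(y + 5)² − 67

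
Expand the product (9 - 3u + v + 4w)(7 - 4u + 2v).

(9 - 3u + v + 4w)(7 - 4u + 2v)
= 63 - 36u + 18v - 21u + 12u^2 - 6uv + 7v - 4uv + 2v^2 + 28w - 16uw + 8vw    [distributive law]
= 63 - 57u + 25v + 12u^2 - 10uv + 2v^2 + 28w - 16uw + 8vw    [combine like terms]

63 - 57u + 25v + 12u^2 - 10uv + 2v^2 + 28w - 16uw + 8vw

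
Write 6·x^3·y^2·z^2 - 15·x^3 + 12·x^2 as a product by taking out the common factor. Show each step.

3·x^2(2·x·y^2·z^2 - 5·x + 4)

6·x^3·y^2·z^2 - 15·x^3 + 12·x^2
= 3(2·x^3·y^2·z^2 - 5·x^3 + 4·x^2)    [factor out 3]
= 3·x^2(2·x·y^2·z^2 - 5·x + 4)    [factor out x^2]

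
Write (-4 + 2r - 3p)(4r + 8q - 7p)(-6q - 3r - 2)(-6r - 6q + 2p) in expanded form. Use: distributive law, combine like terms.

-1152qr² - 2112q²r + 1232pqr - 192r³ + 256pr² - 192r² - 576qr + 400pr - 1152q³ + 1104pq² - 384q² + 464pq + 12p²q + 188p²r - 112p² + 720qr³ + 1152q²r² - 2028pqr² + 144r⁴ - 516pr³ + 576q³r - 2424pq²r + 1590p²qr + 534p²r² - 864pq³ + 1044p²q² - 252p³q - 126p³r - 84p³

(-4 + 2r - 3p)(4r + 8q - 7p)(-6q - 3r - 2)(-6r - 6q + 2p)
= (-16r - 32q + 28p + 8r² + 16qr - 14pr - 12pr - 24pq + 21p²)(-6q - 3r - 2)(-6r - 6q + 2p)    [distributive law]
= (-16r - 32q + 28p + 8r² + 16qr - 26pr - 24pq + 21p²)(-6q - 3r - 2)(-6r - 6q + 2p)    [combine like terms]
= (96qr + 48r² + 32r + 192q² + 96qr + 64q - 168pq - 84pr - 56p - 48qr² - 24r³ - 16r² - 96q²r - 48qr² - 32qr + 156pqr + 78pr² + 52pr + 144pq² + 72pqr + 48pq - 126p²q - 63p²r - 42p²)(-6r - 6q + 2p)    [distributive law]
= (160qr + 32r² + 32r + 192q² + 64q - 120pq - 32pr - 56p - 96qr² - 24r³ - 96q²r + 228pqr + 78pr² + 144pq² - 126p²q - 63p²r - 42p²)(-6r - 6q + 2p)    [combine like terms]
= -960qr² - 960q²r + 320pqr - 192r³ - 192qr² + 64pr² - 192r² - 192qr + 64pr - 1152q²r - 1152q³ + 384pq² - 384qr - 384q² + 128pq + 720pqr + 720pq² - 240p²q + 192pr² + 192pqr - 64p²r + 336pr + 336pq - 112p² + 576qr³ + 576q²r² - 192pqr² + 144r⁴ + 144qr³ - 48pr³ + 576q²r² + 576q³r - 192pq²r - 1368pqr² - 1368pq²r + 456p²qr - 468pr³ - 468pqr² + 156p²r² - 864pq²r - 864pq³ + 288p²q² + 756p²qr + 756p²q² - 252p³q + 378p²r² + 378p²qr - 126p³r + 252p²r + 252p²q - 84p³    [distributive law]
= -1152qr² - 2112q²r + 1232pqr - 192r³ + 256pr² - 192r² - 576qr + 400pr - 1152q³ + 1104pq² - 384q² + 464pq + 12p²q + 188p²r - 112p² + 720qr³ + 1152q²r² - 2028pqr² + 144r⁴ - 516pr³ + 576q³r - 2424pq²r + 1590p²qr + 534p²r² - 864pq³ + 1044p²q² - 252p³q - 126p³r - 84p³    [combine like terms]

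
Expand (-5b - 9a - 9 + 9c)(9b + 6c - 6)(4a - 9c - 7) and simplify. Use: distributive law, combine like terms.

-180ab² + 405b²c + 315b² + 933abc - 459bc² + 102bc + 363ab + 357b - 324a²b - 216a²c + 702ac² - 540ac + 216a² - 162a + 594c² + 270c - 378 - 486c³

(-5b - 9a - 9 + 9c)(9b + 6c - 6)(4a - 9c - 7)
= (-45b² - 30bc + 30b - 81ab - 54ac + 54a - 81b - 54c + 54 + 81bc + 54c² - 54c)(4a - 9c - 7)    [distributive law]
= (-45b² + 51bc - 51b - 81ab - 54ac + 54a - 108c + 54 + 54c²)(4a - 9c - 7)    [combine like terms]
= -180ab² + 405b²c + 315b² + 204abc - 459bc² - 357bc - 204ab + 459bc + 357b - 324a²b + 729abc + 567ab - 216a²c + 486ac² + 378ac + 216a² - 486ac - 378a - 432ac + 972c² + 756c + 216a - 486c - 378 + 216ac² - 486c³ - 378c²    [distributive law]
= -180ab² + 405b²c + 315b² + 933abc - 459bc² + 102bc + 363ab + 357b - 324a²b - 216a²c + 702ac² - 540ac + 216a² - 162a + 594c² + 270c - 378 - 486c³    [combine like terms]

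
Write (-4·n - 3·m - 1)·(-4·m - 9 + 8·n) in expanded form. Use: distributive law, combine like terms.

-8·m·n + 28·n - 32·n^2 + 12·m^2 + 31·m + 9

(-4·n - 3·m - 1)·(-4·m - 9 + 8·n)
= 16·m·n + 36·n - 32·n^2 + 12·m^2 + 27·m - 24·m·n + 4·m + 9 - 8·n    [distributive law]
= -8·m·n + 28·n - 32·n^2 + 12·m^2 + 31·m + 9    [combine like terms]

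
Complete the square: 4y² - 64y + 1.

4y² - 64y + 1
= 4(y² - 16y) + 1    [factor out 4 from the y-terms]
= 4(y² - 16y + 64 - 64) + 1    [add and subtract 64 inside the bracket]
= 4(y - 8)² - 256 + 1    [perfect-square identity]
= 4(y - 8)² - 255    [combine constants]

4(y - 8)² - 255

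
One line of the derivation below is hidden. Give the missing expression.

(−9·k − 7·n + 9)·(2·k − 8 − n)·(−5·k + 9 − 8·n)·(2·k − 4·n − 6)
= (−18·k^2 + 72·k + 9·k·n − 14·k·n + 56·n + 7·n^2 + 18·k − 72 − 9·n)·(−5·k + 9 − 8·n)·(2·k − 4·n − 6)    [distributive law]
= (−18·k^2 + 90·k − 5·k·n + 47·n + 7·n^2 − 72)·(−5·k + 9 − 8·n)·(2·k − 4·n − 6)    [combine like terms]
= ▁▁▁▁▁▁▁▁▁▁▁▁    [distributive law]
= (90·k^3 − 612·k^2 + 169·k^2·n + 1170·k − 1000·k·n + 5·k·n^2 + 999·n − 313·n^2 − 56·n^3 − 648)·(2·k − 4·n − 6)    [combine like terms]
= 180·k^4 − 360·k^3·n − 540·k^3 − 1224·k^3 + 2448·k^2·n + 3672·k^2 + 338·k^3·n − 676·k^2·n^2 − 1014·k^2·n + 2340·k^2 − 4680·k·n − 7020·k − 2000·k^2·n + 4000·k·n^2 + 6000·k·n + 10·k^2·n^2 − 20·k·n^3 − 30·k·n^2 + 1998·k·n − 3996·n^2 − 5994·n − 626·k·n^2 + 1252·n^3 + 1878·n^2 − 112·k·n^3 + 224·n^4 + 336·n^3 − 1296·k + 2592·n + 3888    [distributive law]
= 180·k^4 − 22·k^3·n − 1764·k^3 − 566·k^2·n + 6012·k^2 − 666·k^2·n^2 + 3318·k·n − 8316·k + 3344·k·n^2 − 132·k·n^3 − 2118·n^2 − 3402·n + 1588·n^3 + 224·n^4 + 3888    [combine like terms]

Applying distributive law to the line above:

(90·k^3 − 162·k^2 + 144·k^2·n − 450·k^2 + 810·k − 720·k·n + 25·k^2·n − 45·k·n + 40·k·n^2 − 235·k·n + 423·n − 376·n^2 − 35·k·n^2 + 63·n^2 − 56·n^3 + 360·k − 648 + 576·n)·(2·k − 4·n − 6)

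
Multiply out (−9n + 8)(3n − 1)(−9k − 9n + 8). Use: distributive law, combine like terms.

(−9n + 8)(3n − 1)(−9k − 9n + 8)
= (−27n^2 + 9n + 24n − 8)(−9k − 9n + 8)    [distributive law]
= (−27n^2 + 33n − 8)(−9k − 9n + 8)    [combine like terms]
= 243kn^2 + 243n^3 − 216n^2 − 297kn − 297n^2 + 264n + 72k + 72n − 64    [distributive law]
= 243kn^2 + 243n^3 − 513n^2 − 297kn + 336n + 72k − 64    [combine like terms]

243kn^2 + 243n^3 − 513n^2 − 297kn + 336n + 72k − 64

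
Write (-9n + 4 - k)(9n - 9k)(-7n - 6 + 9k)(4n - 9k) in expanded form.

(-9n + 4 - k)(9n - 9k)(-7n - 6 + 9k)(4n - 9k)
= (-81n^2 + 81kn + 36n - 36k - 9kn + 9k^2)(-7n - 6 + 9k)(4n - 9k)    [distributive law]
= (-81n^2 + 72kn + 36n - 36k + 9k^2)(-7n - 6 + 9k)(4n - 9k)    [combine like terms]
= (567n^3 + 486n^2 - 729kn^2 - 504kn^2 - 432kn + 648k^2n - 252n^2 - 216n + 324kn + 252kn + 216k - 324k^2 - 63k^2n - 54k^2 + 81k^3)(4n - 9k)    [distributive law]
= (567n^3 + 234n^2 - 1233kn^2 + 144kn + 585k^2n - 216n + 216k - 378k^2 + 81k^3)(4n - 9k)    [combine like terms]
= 2268n^4 - 5103kn^3 + 936n^3 - 2106kn^2 - 4932kn^3 + 11097k^2n^2 + 576kn^2 - 1296k^2n + 2340k^2n^2 - 5265k^3n - 864n^2 + 1944kn + 864kn - 1944k^2 - 1512k^2n + 3402k^3 + 324k^3n - 729k^4    [distributive law]
= 2268n^4 - 10035kn^3 + 936n^3 - 1530kn^2 + 13437k^2n^2 - 2808k^2n - 4941k^3n - 864n^2 + 2808kn - 1944k^2 + 3402k^3 - 729k^4    [combine like terms]

2268n^4 - 10035kn^3 + 936n^3 - 1530kn^2 + 13437k^2n^2 - 2808k^2n - 4941k^3n - 864n^2 + 2808kn - 1944k^2 + 3402k^3 - 729k^4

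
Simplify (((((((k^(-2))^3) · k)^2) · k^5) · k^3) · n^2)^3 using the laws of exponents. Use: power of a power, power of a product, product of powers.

k^(-6)n^6

(((((((k^(-2))^3) · k)^2) · k^5) · k^3) · n^2)^3
= (((((((k^(-2))^3) · k)^2) · k^5) · k^3)^3) · ((n^2)^3)    [power of a product]
= (((((((k^(-2))^3) · k)^2) · k^5)^3) · ((k^3)^3)) · ((n^2)^3)    [power of a product]
= (((((((k^(-2))^3) · k)^2)^3) · ((k^5)^3)) · ((k^3)^3)) · ((n^2)^3)    [power of a product]
= ((((((k^(-2))^3) · k)^6) · ((k^5)^3)) · ((k^3)^3)) · ((n^2)^3)    [power of a power]
= ((((((k^(-2))^3)^6) · (k^6)) · ((k^5)^3)) · ((k^3)^3)) · ((n^2)^3)    [power of a product]
= (((((k^(-2))^18) · (k^6)) · ((k^5)^3)) · ((k^3)^3)) · ((n^2)^3)    [power of a power]
= (((k^(-36) · (k^6)) · ((k^5)^3)) · ((k^3)^3)) · ((n^2)^3)    [power of a power]
= ((k^(-30) · ((k^5)^3)) · ((k^3)^3)) · ((n^2)^3)    [product of powers]
= ((k^(-30) · k^15) · ((k^3)^3)) · ((n^2)^3)    [power of a power]
= (k^(-15) · ((k^3)^3)) · ((n^2)^3)    [product of powers]
= (k^(-15) · k^9) · ((n^2)^3)    [power of a power]
= k^(-6) · ((n^2)^3)    [product of powers]
= k^(-6) · n^6    [power of a power]
= k^(-6)n^6    [rearrange]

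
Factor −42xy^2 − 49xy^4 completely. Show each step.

−42xy^2 − 49xy^4
= 7(−6xy^2 − 7xy^4)    [factor out 7]
= 7xy^2(−6 − 7y^2)    [factor out xy^2]

7xy^2(−6 − 7y^2)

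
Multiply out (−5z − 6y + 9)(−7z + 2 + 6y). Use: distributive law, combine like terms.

35z^2 − 73z + 12yz + 42y − 36y^2 + 18

(−5z − 6y + 9)(−7z + 2 + 6y)
= 35z^2 − 10z − 30yz + 42yz − 12y − 36y^2 − 63z + 18 + 54y    [distributive law]
= 35z^2 − 73z + 12yz + 42y − 36y^2 + 18    [combine like terms]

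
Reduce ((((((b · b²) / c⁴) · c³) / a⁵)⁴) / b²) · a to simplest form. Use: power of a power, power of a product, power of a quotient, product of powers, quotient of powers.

((((((b · b²) / c⁴) · c³) / a⁵)⁴) / b²) · a
= ((((((b · b²) / c⁴) · c³)⁴) / ((a⁵)⁴)) / b²) · a    [power of a quotient]
= ((((((b · b²) / c⁴)⁴) · ((c³)⁴)) / ((a⁵)⁴)) / b²) · a    [power of a product]
= ((((((b · b²)⁴) / ((c⁴)⁴)) · ((c³)⁴)) / ((a⁵)⁴)) / b²) · a    [power of a quotient]
= ((((((b⁴) · ((b²)⁴)) / ((c⁴)⁴)) · ((c³)⁴)) / ((a⁵)⁴)) / b²) · a    [power of a product]
= (((((b⁴ · b⁸) / ((c⁴)⁴)) · ((c³)⁴)) / ((a⁵)⁴)) / b²) · a    [power of a power]
= ((((b¹² / ((c⁴)⁴)) · ((c³)⁴)) / ((a⁵)⁴)) / b²) · a    [product of powers]
= ((((b¹² / c¹⁶) · ((c³)⁴)) / ((a⁵)⁴)) / b²) · a    [power of a power]
= ((((b¹² / c¹⁶) · c¹²) / ((a⁵)⁴)) / b²) · a    [power of a power]
= ((((b¹² / c¹⁶) · c¹²) / a²⁰) / b²) · a    [power of a power]
= a⁻¹⁹b¹⁰c⁻⁴    [quotient of powers]

a⁻¹⁹b¹⁰c⁻⁴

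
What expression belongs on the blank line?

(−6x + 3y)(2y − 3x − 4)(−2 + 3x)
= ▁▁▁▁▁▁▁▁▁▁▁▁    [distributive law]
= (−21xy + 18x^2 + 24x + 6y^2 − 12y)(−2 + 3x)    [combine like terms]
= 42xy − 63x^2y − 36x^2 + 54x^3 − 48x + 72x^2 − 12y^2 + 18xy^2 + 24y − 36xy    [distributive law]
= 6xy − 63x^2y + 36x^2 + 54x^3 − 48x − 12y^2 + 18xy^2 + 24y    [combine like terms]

After distributive law, the bracketed line is:

(−12xy + 18x^2 + 24x + 6y^2 − 9xy − 12y)(−2 + 3x)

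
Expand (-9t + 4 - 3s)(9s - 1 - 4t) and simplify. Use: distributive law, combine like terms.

-69st - 7t + 36t^2 + 39s - 4 - 27s^2

(-9t + 4 - 3s)(9s - 1 - 4t)
= -81st + 9t + 36t^2 + 36s - 4 - 16t - 27s^2 + 3s + 12st    [distributive law]
= -69st - 7t + 36t^2 + 39s - 4 - 27s^2    [combine like terms]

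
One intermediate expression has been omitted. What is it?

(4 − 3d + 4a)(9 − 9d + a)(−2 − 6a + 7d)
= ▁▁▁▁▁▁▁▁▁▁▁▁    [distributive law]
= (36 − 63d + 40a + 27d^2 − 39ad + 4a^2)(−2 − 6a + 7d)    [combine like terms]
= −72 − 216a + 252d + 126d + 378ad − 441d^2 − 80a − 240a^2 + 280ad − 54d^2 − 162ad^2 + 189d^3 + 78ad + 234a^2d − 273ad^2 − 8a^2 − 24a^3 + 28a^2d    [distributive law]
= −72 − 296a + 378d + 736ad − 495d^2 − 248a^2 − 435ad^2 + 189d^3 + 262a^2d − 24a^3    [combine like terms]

Applying distributive law to the line above:

(36 − 36d + 4a − 27d + 27d^2 − 3ad + 36a − 36ad + 4a^2)(−2 − 6a + 7d)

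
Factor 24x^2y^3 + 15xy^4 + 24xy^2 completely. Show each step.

24x^2y^3 + 15xy^4 + 24xy^2
= 3(8x^2y^3 + 5xy^4 + 8xy^2)    [factor out 3]
= 3xy^2(8xy + 5y^2 + 8)    [factor out xy^2]

3xy^2(8xy + 5y^2 + 8)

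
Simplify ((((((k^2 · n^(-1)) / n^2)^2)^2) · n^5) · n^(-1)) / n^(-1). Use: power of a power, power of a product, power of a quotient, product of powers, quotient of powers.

k^8n^(-7)

((((((k^2 · n^(-1)) / n^2)^2)^2) · n^5) · n^(-1)) / n^(-1)
= (((((k^2 · n^(-1)) / n^2)^4) · n^5) · n^(-1)) / n^(-1)    [power of a power]
= (((((k^2 · n^(-1))^4) / ((n^2)^4)) · n^5) · n^(-1)) / n^(-1)    [power of a quotient]
= ((((((k^2)^4) · ((n^(-1))^4)) / ((n^2)^4)) · n^5) · n^(-1)) / n^(-1)    [power of a product]
= ((((k^8 · ((n^(-1))^4)) / ((n^2)^4)) · n^5) · n^(-1)) / n^(-1)    [power of a power]
= ((((k^8 · n^(-4)) / ((n^2)^4)) · n^5) · n^(-1)) / n^(-1)    [power of a power]
= ((((k^8 · n^(-4)) / n^8) · n^5) · n^(-1)) / n^(-1)    [power of a power]
= k^8n^(-7)    [quotient of powers; product of powers]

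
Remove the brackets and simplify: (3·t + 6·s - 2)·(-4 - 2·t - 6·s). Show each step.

-8·t - 6·t^2 - 30·s·t - 12·s - 36·s^2 + 8

(3·t + 6·s - 2)·(-4 - 2·t - 6·s)
= -12·t - 6·t^2 - 18·s·t - 24·s - 12·s·t - 36·s^2 + 8 + 4·t + 12·s    [distributive law]
= -8·t - 6·t^2 - 30·s·t - 12·s - 36·s^2 + 8    [combine like terms]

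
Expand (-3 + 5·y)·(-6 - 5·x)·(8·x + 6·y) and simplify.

144·x + 108·y + 120·x² - 150·x·y - 180·y² - 200·x²·y - 150·x·y²

(-3 + 5·y)·(-6 - 5·x)·(8·x + 6·y)
= (18 + 15·x - 30·y - 25·x·y)·(8·x + 6·y)    [distributive law]
= 144·x + 108·y + 120·x² + 90·x·y - 240·x·y - 180·y² - 200·x²·y - 150·x·y²    [distributive law]
= 144·x + 108·y + 120·x² - 150·x·y - 180·y² - 200·x²·y - 150·x·y²    [combine like terms]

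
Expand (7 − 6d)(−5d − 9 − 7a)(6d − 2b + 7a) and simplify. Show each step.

114d^2 − 38bd − 161ad − 378d + 126b − 441a + 98ab − 343a^2 + 180d^3 − 60bd^2 + 462ad^2 − 84abd + 294a^2d

(7 − 6d)(−5d − 9 − 7a)(6d − 2b + 7a)
= (−35d − 63 − 49a + 30d^2 + 54d + 42ad)(6d − 2b + 7a)    [distributive law]
= (19d − 63 − 49a + 30d^2 + 42ad)(6d − 2b + 7a)    [combine like terms]
= 114d^2 − 38bd + 133ad − 378d + 126b − 441a − 294ad + 98ab − 343a^2 + 180d^3 − 60bd^2 + 210ad^2 + 252ad^2 − 84abd + 294a^2d    [distributive law]
= 114d^2 − 38bd − 161ad − 378d + 126b − 441a + 98ab − 343a^2 + 180d^3 − 60bd^2 + 462ad^2 − 84abd + 294a^2d    [combine like terms]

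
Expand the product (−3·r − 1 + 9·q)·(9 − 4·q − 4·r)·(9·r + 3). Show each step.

(−3·r − 1 + 9·q)·(9 − 4·q − 4·r)·(9·r + 3)
= (−27·r + 12·q·r + 12·r^2 − 9 + 4·q + 4·r + 81·q − 36·q^2 − 36·q·r)·(9·r + 3)    [distributive law]
= (−23·r − 24·q·r + 12·r^2 − 9 + 85·q − 36·q^2)·(9·r + 3)    [combine like terms]
= −207·r^2 − 69·r − 216·q·r^2 − 72·q·r + 108·r^3 + 36·r^2 − 81·r − 27 + 765·q·r + 255·q − 324·q^2·r − 108·q^2    [distributive law]
= −171·r^2 − 150·r − 216·q·r^2 + 693·q·r + 108·r^3 − 27 + 255·q − 324·q^2·r − 108·q^2    [combine like terms]

−171·r^2 − 150·r − 216·q·r^2 + 693·q·r + 108·r^3 − 27 + 255·q − 324·q^2·r − 108·q^2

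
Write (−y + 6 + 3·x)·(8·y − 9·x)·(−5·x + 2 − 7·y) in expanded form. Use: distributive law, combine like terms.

−191·x·y^2 − 352·y^2 + 56·y^3 + 24·x^2·y + 204·x·y + 96·y + 216·x^2 − 108·x + 135·x^3

(−y + 6 + 3·x)·(8·y − 9·x)·(−5·x + 2 − 7·y)
= (−8·y^2 + 9·x·y + 48·y − 54·x + 24·x·y − 27·x^2)·(−5·x + 2 − 7·y)    [distributive law]
= (−8·y^2 + 33·x·y + 48·y − 54·x − 27·x^2)·(−5·x + 2 − 7·y)    [combine like terms]
= 40·x·y^2 − 16·y^2 + 56·y^3 − 165·x^2·y + 66·x·y − 231·x·y^2 − 240·x·y + 96·y − 336·y^2 + 270·x^2 − 108·x + 378·x·y + 135·x^3 − 54·x^2 + 189·x^2·y    [distributive law]
= −191·x·y^2 − 352·y^2 + 56·y^3 + 24·x^2·y + 204·x·y + 96·y + 216·x^2 − 108·x + 135·x^3    [combine like terms]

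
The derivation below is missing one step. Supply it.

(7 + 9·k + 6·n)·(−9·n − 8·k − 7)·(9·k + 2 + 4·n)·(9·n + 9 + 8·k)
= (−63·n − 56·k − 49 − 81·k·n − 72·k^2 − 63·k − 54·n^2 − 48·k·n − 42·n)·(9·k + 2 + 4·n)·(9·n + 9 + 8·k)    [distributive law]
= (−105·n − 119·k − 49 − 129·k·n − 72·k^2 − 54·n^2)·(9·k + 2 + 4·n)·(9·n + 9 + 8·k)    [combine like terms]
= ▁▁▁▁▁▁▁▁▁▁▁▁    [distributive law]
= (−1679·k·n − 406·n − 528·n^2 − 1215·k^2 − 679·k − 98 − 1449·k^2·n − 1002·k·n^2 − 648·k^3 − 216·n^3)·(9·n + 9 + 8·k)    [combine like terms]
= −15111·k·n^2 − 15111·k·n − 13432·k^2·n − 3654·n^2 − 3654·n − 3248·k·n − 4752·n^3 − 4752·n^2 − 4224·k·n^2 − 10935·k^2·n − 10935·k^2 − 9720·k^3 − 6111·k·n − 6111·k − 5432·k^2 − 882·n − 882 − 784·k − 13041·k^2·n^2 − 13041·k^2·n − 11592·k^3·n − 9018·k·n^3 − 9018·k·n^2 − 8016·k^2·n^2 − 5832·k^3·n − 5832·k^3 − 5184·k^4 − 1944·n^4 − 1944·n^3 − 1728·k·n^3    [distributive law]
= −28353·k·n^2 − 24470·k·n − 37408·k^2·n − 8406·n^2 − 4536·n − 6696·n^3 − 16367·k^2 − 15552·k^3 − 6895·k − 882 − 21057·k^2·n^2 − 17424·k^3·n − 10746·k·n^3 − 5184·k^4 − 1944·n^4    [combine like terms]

Applying distributive law to the line above:

(−945·k·n − 210·n − 420·n^2 − 1071·k^2 − 238·k − 476·k·n − 441·k − 98 − 196·n − 1161·k^2·n − 258·k·n − 516·k·n^2 − 648·k^3 − 144·k^2 − 288·k^2·n − 486·k·n^2 − 108·n^2 − 216·n^3)·(9·n + 9 + 8·k)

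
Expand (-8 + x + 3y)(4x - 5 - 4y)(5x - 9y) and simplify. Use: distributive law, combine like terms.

-185x^2 + 418xy + 200x - 360y - 153y^2 + 20x^3 + 4x^2y - 132xy^2 + 108y^3

(-8 + x + 3y)(4x - 5 - 4y)(5x - 9y)
= (-32x + 40 + 32y + 4x^2 - 5x - 4xy + 12xy - 15y - 12y^2)(5x - 9y)    [distributive law]
= (-37x + 40 + 17y + 4x^2 + 8xy - 12y^2)(5x - 9y)    [combine like terms]
= -185x^2 + 333xy + 200x - 360y + 85xy - 153y^2 + 20x^3 - 36x^2y + 40x^2y - 72xy^2 - 60xy^2 + 108y^3    [distributive law]
= -185x^2 + 418xy + 200x - 360y - 153y^2 + 20x^3 + 4x^2y - 132xy^2 + 108y^3    [combine like terms]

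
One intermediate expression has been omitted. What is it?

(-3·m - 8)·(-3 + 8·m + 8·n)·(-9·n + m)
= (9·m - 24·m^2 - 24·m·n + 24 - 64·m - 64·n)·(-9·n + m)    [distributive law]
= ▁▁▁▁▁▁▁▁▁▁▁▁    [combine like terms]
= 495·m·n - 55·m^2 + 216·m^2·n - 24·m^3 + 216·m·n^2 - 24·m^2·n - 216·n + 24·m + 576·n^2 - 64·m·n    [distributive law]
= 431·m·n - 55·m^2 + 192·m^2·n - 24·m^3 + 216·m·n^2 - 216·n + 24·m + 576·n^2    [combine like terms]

After combine like terms, the bracketed line is:

(-55·m - 24·m^2 - 24·m·n + 24 - 64·n)·(-9·n + m)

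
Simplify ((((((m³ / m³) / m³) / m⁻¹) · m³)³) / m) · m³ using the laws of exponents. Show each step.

m⁵

((((((m³ / m³) / m³) / m⁻¹) · m³)³) / m) · m³
= ((((((m³ / m³) / m³) / m⁻¹)³) · ((m³)³)) / m) · m³    [power of a product]
= ((((((m³ / m³) / m³)³) / ((m⁻¹)³)) · ((m³)³)) / m) · m³    [power of a quotient]
= ((((((m³ / m³)³) / ((m³)³)) / ((m⁻¹)³)) · ((m³)³)) / m) · m³    [power of a quotient]
= (((((((m³)³) / ((m³)³)) / ((m³)³)) / ((m⁻¹)³)) · ((m³)³)) / m) · m³    [power of a quotient]
= (((((m⁹ / ((m³)³)) / ((m³)³)) / ((m⁻¹)³)) · ((m³)³)) / m) · m³    [power of a power]
= (((((m⁹ / m⁹) / ((m³)³)) / ((m⁻¹)³)) · ((m³)³)) / m) · m³    [power of a power]
= ((((m⁰ / ((m³)³)) / ((m⁻¹)³)) · ((m³)³)) / m) · m³    [quotient of powers]
= ((((m⁰ / m⁹) / ((m⁻¹)³)) · ((m³)³)) / m) · m³    [power of a power]
= (((m⁻⁹ / ((m⁻¹)³)) · ((m³)³)) / m) · m³    [quotient of powers]
= (((m⁻⁹ / m⁻³) · ((m³)³)) / m) · m³    [power of a power]
= ((m⁻⁶ · ((m³)³)) / m) · m³    [quotient of powers]
= ((m⁻⁶ · m⁹) / m) · m³    [power of a power]
= (m³ / m) · m³    [product of powers]
= m² · m³    [quotient of powers]
= m⁵    [product of powers]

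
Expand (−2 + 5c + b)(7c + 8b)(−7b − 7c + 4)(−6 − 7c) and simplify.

−1940bc + 658bc^2 − 1036c^2 − 196c^3 + 336c − 864b^2 + 1302b^2c + 384b + 4018bc^3 + 1715c^4 + 2695b^2c^2 + 336b^3 + 392b^3c

(−2 + 5c + b)(7c + 8b)(−7b − 7c + 4)(−6 − 7c)
= (−14c − 16b + 35c^2 + 40bc + 7bc + 8b^2)(−7b − 7c + 4)(−6 − 7c)    [distributive law]
= (−14c − 16b + 35c^2 + 47bc + 8b^2)(−7b − 7c + 4)(−6 − 7c)    [combine like terms]
= (98bc + 98c^2 − 56c + 112b^2 + 112bc − 64b − 245bc^2 − 245c^3 + 140c^2 − 329b^2c − 329bc^2 + 188bc − 56b^3 − 56b^2c + 32b^2)(−6 − 7c)    [distributive law]
= (398bc + 238c^2 − 56c + 144b^2 − 64b − 574bc^2 − 245c^3 − 385b^2c − 56b^3)(−6 − 7c)    [combine like terms]
= −2388bc − 2786bc^2 − 1428c^2 − 1666c^3 + 336c + 392c^2 − 864b^2 − 1008b^2c + 384b + 448bc + 3444bc^2 + 4018bc^3 + 1470c^3 + 1715c^4 + 2310b^2c + 2695b^2c^2 + 336b^3 + 392b^3c    [distributive law]
= −1940bc + 658bc^2 − 1036c^2 − 196c^3 + 336c − 864b^2 + 1302b^2c + 384b + 4018bc^3 + 1715c^4 + 2695b^2c^2 + 336b^3 + 392b^3c    [combine like terms]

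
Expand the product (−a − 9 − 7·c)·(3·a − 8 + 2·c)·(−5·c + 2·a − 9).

−31·a^2·c − 6·a^3 − 11·a^2 + 378·a·c + 315·a + 87·a·c^2 − 702·c − 648 − 64·c^2 + 70·c^3

(−a − 9 − 7·c)·(3·a − 8 + 2·c)·(−5·c + 2·a − 9)
= (−3·a^2 + 8·a − 2·a·c − 27·a + 72 − 18·c − 21·a·c + 56·c − 14·c^2)·(−5·c + 2·a − 9)    [distributive law]
= (−3·a^2 − 19·a − 23·a·c + 72 + 38·c − 14·c^2)·(−5·c + 2·a − 9)    [combine like terms]
= 15·a^2·c − 6·a^3 + 27·a^2 + 95·a·c − 38·a^2 + 171·a + 115·a·c^2 − 46·a^2·c + 207·a·c − 360·c + 144·a − 648 − 190·c^2 + 76·a·c − 342·c + 70·c^3 − 28·a·c^2 + 126·c^2    [distributive law]
= −31·a^2·c − 6·a^3 − 11·a^2 + 378·a·c + 315·a + 87·a·c^2 − 702·c − 648 − 64·c^2 + 70·c^3    [combine like terms]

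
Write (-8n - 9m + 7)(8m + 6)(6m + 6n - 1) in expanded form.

-816m²n - 384mn² - 212mn - 288n² + 300n - 432m³ + 84m² + 250m - 42

(-8n - 9m + 7)(8m + 6)(6m + 6n - 1)
= (-64mn - 48n - 72m² - 54m + 56m + 42)(6m + 6n - 1)    [distributive law]
= (-64mn - 48n - 72m² + 2m + 42)(6m + 6n - 1)    [combine like terms]
= -384m²n - 384mn² + 64mn - 288mn - 288n² + 48n - 432m³ - 432m²n + 72m² + 12m² + 12mn - 2m + 252m + 252n - 42    [distributive law]
= -816m²n - 384mn² - 212mn - 288n² + 300n - 432m³ + 84m² + 250m - 42    [combine like terms]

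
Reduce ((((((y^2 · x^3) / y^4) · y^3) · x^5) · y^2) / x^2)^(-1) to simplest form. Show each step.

((((((y^2 · x^3) / y^4) · y^3) · x^5) · y^2) / x^2)^(-1)
= ((((((y^2 · x^3) / y^4) · y^3) · x^5) · y^2)^(-1)) / ((x^2)^(-1))    [power of a quotient]
= ((((((y^2 · x^3) / y^4) · y^3) · x^5)^(-1)) · ((y^2)^(-1))) / ((x^2)^(-1))    [power of a product]
= ((((((y^2 · x^3) / y^4) · y^3)^(-1)) · ((x^5)^(-1))) · ((y^2)^(-1))) / ((x^2)^(-1))    [power of a product]
= ((((((y^2 · x^3) / y^4)^(-1)) · ((y^3)^(-1))) · ((x^5)^(-1))) · ((y^2)^(-1))) / ((x^2)^(-1))    [power of a product]
= ((((((y^2 · x^3)^(-1)) / ((y^4)^(-1))) · ((y^3)^(-1))) · ((x^5)^(-1))) · ((y^2)^(-1))) / ((x^2)^(-1))    [power of a quotient]
= (((((((y^2)^(-1)) · ((x^3)^(-1))) / ((y^4)^(-1))) · ((y^3)^(-1))) · ((x^5)^(-1))) · ((y^2)^(-1))) / ((x^2)^(-1))    [power of a product]
= (((((y^(-2) · ((x^3)^(-1))) / ((y^4)^(-1))) · ((y^3)^(-1))) · ((x^5)^(-1))) · ((y^2)^(-1))) / ((x^2)^(-1))    [power of a power]
= (((((y^(-2) · x^(-3)) / ((y^4)^(-1))) · ((y^3)^(-1))) · ((x^5)^(-1))) · ((y^2)^(-1))) / ((x^2)^(-1))    [power of a power]
= (((((y^(-2) · x^(-3)) / y^(-4)) · ((y^3)^(-1))) · ((x^5)^(-1))) · ((y^2)^(-1))) / ((x^2)^(-1))    [power of a power]
= (((((y^(-2) · x^(-3)) / y^(-4)) · y^(-3)) · ((x^5)^(-1))) · ((y^2)^(-1))) / ((x^2)^(-1))    [power of a power]
= (((((y^(-2) · x^(-3)) / y^(-4)) · y^(-3)) · x^(-5)) · ((y^2)^(-1))) / ((x^2)^(-1))    [power of a power]
= (((((y^(-2) · x^(-3)) / y^(-4)) · y^(-3)) · x^(-5)) · y^(-2)) / ((x^2)^(-1))    [power of a power]
= (((((y^(-2) · x^(-3)) / y^(-4)) · y^(-3)) · x^(-5)) · y^(-2)) / x^(-2)    [power of a power]
= x^(-6)y^(-3)    [quotient of powers; product of powers]

x^(-6)y^(-3)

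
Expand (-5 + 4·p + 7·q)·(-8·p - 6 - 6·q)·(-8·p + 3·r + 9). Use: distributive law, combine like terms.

-416·p² + 48·p·r - 96·p + 90·r + 270 - 624·p·q - 36·q·r - 108·q + 256·p³ - 96·p²·r + 640·p²·q - 240·p·q·r + 336·p·q² - 126·q²·r - 378·q²

(-5 + 4·p + 7·q)·(-8·p - 6 - 6·q)·(-8·p + 3·r + 9)
= (40·p + 30 + 30·q - 32·p² - 24·p - 24·p·q - 56·p·q - 42·q - 42·q²)·(-8·p + 3·r + 9)    [distributive law]
= (16·p + 30 - 12·q - 32·p² - 80·p·q - 42·q²)·(-8·p + 3·r + 9)    [combine like terms]
= -128·p² + 48·p·r + 144·p - 240·p + 90·r + 270 + 96·p·q - 36·q·r - 108·q + 256·p³ - 96·p²·r - 288·p² + 640·p²·q - 240·p·q·r - 720·p·q + 336·p·q² - 126·q²·r - 378·q²    [distributive law]
= -416·p² + 48·p·r - 96·p + 90·r + 270 - 624·p·q - 36·q·r - 108·q + 256·p³ - 96·p²·r + 640·p²·q - 240·p·q·r + 336·p·q² - 126·q²·r - 378·q²    [combine like terms]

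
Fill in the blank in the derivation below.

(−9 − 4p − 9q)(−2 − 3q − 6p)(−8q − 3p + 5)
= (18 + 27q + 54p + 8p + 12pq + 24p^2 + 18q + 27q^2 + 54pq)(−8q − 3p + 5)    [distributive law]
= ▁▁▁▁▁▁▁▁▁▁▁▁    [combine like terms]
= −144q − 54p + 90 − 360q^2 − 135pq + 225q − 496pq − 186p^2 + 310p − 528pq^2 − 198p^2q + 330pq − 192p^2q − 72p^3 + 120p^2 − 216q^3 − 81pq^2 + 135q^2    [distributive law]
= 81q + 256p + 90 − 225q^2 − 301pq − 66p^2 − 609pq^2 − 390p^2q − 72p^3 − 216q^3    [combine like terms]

After combine like terms, the bracketed line is:

(18 + 45q + 62p + 66pq + 24p^2 + 27q^2)(−8q − 3p + 5)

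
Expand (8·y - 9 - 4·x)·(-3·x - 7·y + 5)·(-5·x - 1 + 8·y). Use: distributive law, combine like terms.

76·x^2·y - 463·x·y + 312·x·y^2 + 880·y^2 - 448·y^3 - 463·y - 47·x^2 + 218·x + 45 - 60·x^3

(8·y - 9 - 4·x)·(-3·x - 7·y + 5)·(-5·x - 1 + 8·y)
= (-24·x·y - 56·y^2 + 40·y + 27·x + 63·y - 45 + 12·x^2 + 28·x·y - 20·x)·(-5·x - 1 + 8·y)    [distributive law]
= (4·x·y - 56·y^2 + 103·y + 7·x - 45 + 12·x^2)·(-5·x - 1 + 8·y)    [combine like terms]
= -20·x^2·y - 4·x·y + 32·x·y^2 + 280·x·y^2 + 56·y^2 - 448·y^3 - 515·x·y - 103·y + 824·y^2 - 35·x^2 - 7·x + 56·x·y + 225·x + 45 - 360·y - 60·x^3 - 12·x^2 + 96·x^2·y    [distributive law]
= 76·x^2·y - 463·x·y + 312·x·y^2 + 880·y^2 - 448·y^3 - 463·y - 47·x^2 + 218·x + 45 - 60·x^3    [combine like terms]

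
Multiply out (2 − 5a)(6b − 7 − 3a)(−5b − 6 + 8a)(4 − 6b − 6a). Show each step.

−228b² + 360b³ + 174ab² − 512b + 2252ab − 2898a²b + 336 − 1648a + 2284a² − 372a³ − 900ab³ + 990a²b² + 1170a³b − 720a⁴

(2 − 5a)(6b − 7 − 3a)(−5b − 6 + 8a)(4 − 6b − 6a)
= (12b − 14 − 6a − 30ab + 35a + 15a²)(−5b − 6 + 8a)(4 − 6b − 6a)    [distributive law]
= (12b − 14 + 29a − 30ab + 15a²)(−5b − 6 + 8a)(4 − 6b − 6a)    [combine like terms]
= (−60b² − 72b + 96ab + 70b + 84 − 112a − 145ab − 174a + 232a² + 150ab² + 180ab − 240a²b − 75a²b − 90a² + 120a³)(4 − 6b − 6a)    [distributive law]
= (−60b² − 2b + 131ab + 84 − 286a + 142a² + 150ab² − 315a²b + 120a³)(4 − 6b − 6a)    [combine like terms]
= −240b² + 360b³ + 360ab² − 8b + 12b² + 12ab + 524ab − 786ab² − 786a²b + 336 − 504b − 504a − 1144a + 1716ab + 1716a² + 568a² − 852a²b − 852a³ + 600ab² − 900ab³ − 900a²b² − 1260a²b + 1890a²b² + 1890a³b + 480a³ − 720a³b − 720a⁴    [distributive law]
= −228b² + 360b³ + 174ab² − 512b + 2252ab − 2898a²b + 336 − 1648a + 2284a² − 372a³ − 900ab³ + 990a²b² + 1170a³b − 720a⁴    [combine like terms]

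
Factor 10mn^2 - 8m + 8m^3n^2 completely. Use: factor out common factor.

2m(5n^2 - 4 + 4m^2n^2)

10mn^2 - 8m + 8m^3n^2
= 2(5mn^2 - 4m + 4m^3n^2)    [factor out 2]
= 2m(5n^2 - 4 + 4m^2n^2)    [factor out m]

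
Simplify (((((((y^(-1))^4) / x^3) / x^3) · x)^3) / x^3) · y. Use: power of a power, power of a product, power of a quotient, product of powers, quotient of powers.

x^(-18)y^(-11)

(((((((y^(-1))^4) / x^3) / x^3) · x)^3) / x^3) · y
= (((((((y^(-1))^4) / x^3) / x^3)^3) · (x^3)) / x^3) · y    [power of a product]
= (((((((y^(-1))^4) / x^3)^3) / ((x^3)^3)) · (x^3)) / x^3) · y    [power of a quotient]
= (((((((y^(-1))^4)^3) / ((x^3)^3)) / ((x^3)^3)) · (x^3)) / x^3) · y    [power of a quotient]
= ((((((y^(-1))^12) / ((x^3)^3)) / ((x^3)^3)) · (x^3)) / x^3) · y    [power of a power]
= ((((y^(-12) / ((x^3)^3)) / ((x^3)^3)) · (x^3)) / x^3) · y    [power of a power]
= ((((y^(-12) / x^9) / ((x^3)^3)) · (x^3)) / x^3) · y    [power of a power]
= ((((y^(-12) / x^9) / x^9) · (x^3)) / x^3) · y    [power of a power]
= x^(-18)y^(-11)    [quotient of powers; product of powers]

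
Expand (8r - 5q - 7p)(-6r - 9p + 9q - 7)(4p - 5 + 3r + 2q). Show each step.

-282pr² + 72r² - 144r³ + 210qr² + 69p²r + 73pr + 294pqr - 517qr + 69q²r + 280r + 54p²q + 328pq - 216pq² + 295q² - 90q³ - 175q + 252p³ - 119p² - 245p

(8r - 5q - 7p)(-6r - 9p + 9q - 7)(4p - 5 + 3r + 2q)
= (-48r² - 72pr + 72qr - 56r + 30qr + 45pq - 45q² + 35q + 42pr + 63p² - 63pq + 49p)(4p - 5 + 3r + 2q)    [distributive law]
= (-48r² - 30pr + 102qr - 56r - 18pq - 45q² + 35q + 63p² + 49p)(4p - 5 + 3r + 2q)    [combine like terms]
= -192pr² + 240r² - 144r³ - 96qr² - 120p²r + 150pr - 90pr² - 60pqr + 408pqr - 510qr + 306qr² + 204q²r - 224pr + 280r - 168r² - 112qr - 72p²q + 90pq - 54pqr - 36pq² - 180pq² + 225q² - 135q²r - 90q³ + 140pq - 175q + 105qr + 70q² + 252p³ - 315p² + 189p²r + 126p²q + 196p² - 245p + 147pr + 98pq    [distributive law]
= -282pr² + 72r² - 144r³ + 210qr² + 69p²r + 73pr + 294pqr - 517qr + 69q²r + 280r + 54p²q + 328pq - 216pq² + 295q² - 90q³ - 175q + 252p³ - 119p² - 245p    [combine like terms]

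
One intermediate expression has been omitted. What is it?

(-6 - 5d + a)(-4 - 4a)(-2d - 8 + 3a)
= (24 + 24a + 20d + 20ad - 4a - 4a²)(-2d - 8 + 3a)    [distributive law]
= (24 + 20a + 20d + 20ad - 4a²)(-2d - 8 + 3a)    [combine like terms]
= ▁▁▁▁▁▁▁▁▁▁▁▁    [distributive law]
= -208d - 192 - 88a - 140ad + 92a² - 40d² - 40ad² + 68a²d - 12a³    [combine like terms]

After distributive law, the bracketed line is:

-48d - 192 + 72a - 40ad - 160a + 60a² - 40d² - 160d + 60ad - 40ad² - 160ad + 60a²d + 8a²d + 32a² - 12a³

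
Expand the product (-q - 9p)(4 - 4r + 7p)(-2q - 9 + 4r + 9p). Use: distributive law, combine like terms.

8q^2 + 36q - 52qr + 99pq - 8q^2r + 16qr^2 - 64pqr + 14pq^2 + 63p^2q + 324p - 468pr + 243p^2 + 144pr^2 + 72p^2r - 567p^3

(-q - 9p)(4 - 4r + 7p)(-2q - 9 + 4r + 9p)
= (-4q + 4qr - 7pq - 36p + 36pr - 63p^2)(-2q - 9 + 4r + 9p)    [distributive law]
= 8q^2 + 36q - 16qr - 36pq - 8q^2r - 36qr + 16qr^2 + 36pqr + 14pq^2 + 63pq - 28pqr - 63p^2q + 72pq + 324p - 144pr - 324p^2 - 72pqr - 324pr + 144pr^2 + 324p^2r + 126p^2q + 567p^2 - 252p^2r - 567p^3    [distributive law]
= 8q^2 + 36q - 52qr + 99pq - 8q^2r + 16qr^2 - 64pqr + 14pq^2 + 63p^2q + 324p - 468pr + 243p^2 + 144pr^2 + 72p^2r - 567p^3    [combine like terms]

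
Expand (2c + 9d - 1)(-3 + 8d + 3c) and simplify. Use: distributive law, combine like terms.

(2c + 9d - 1)(-3 + 8d + 3c)
= -6c + 16cd + 6c^2 - 27d + 72d^2 + 27cd + 3 - 8d - 3c    [distributive law]
= -9c + 43cd + 6c^2 - 35d + 72d^2 + 3    [combine like terms]

-9c + 43cd + 6c^2 - 35d + 72d^2 + 3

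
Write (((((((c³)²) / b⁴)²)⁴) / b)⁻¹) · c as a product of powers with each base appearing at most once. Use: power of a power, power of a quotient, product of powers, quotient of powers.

(((((((c³)²) / b⁴)²)⁴) / b)⁻¹) · c
= (((((((c³)²) / b⁴)²)⁴)⁻¹) / (b⁻¹)) · c    [power of a quotient]
= ((((((c³)²) / b⁴)²)⁻⁴) / (b⁻¹)) · c    [power of a power]
= (((((c³)²) / b⁴)⁻⁸) / (b⁻¹)) · c    [power of a power]
= (((((c³)²)⁻⁸) / ((b⁴)⁻⁸)) / (b⁻¹)) · c    [power of a quotient]
= ((((c³)⁻¹⁶) / ((b⁴)⁻⁸)) / (b⁻¹)) · c    [power of a power]
= ((c⁻⁴⁸ / ((b⁴)⁻⁸)) / (b⁻¹)) · c    [power of a power]
= ((c⁻⁴⁸ / b⁻³²) / (b⁻¹)) · c    [power of a power]
= b³³·c⁻⁴⁷    [quotient of powers; product of powers]

b³³·c⁻⁴⁷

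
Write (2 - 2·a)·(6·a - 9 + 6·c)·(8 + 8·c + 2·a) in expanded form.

204·a + 168·a·c - 36·a^2 - 144 - 48·c + 96·c^2 - 120·a^2·c - 24·a^3 - 96·a·c^2

(2 - 2·a)·(6·a - 9 + 6·c)·(8 + 8·c + 2·a)
= (12·a - 18 + 12·c - 12·a^2 + 18·a - 12·a·c)·(8 + 8·c + 2·a)    [distributive law]
= (30·a - 18 + 12·c - 12·a^2 - 12·a·c)·(8 + 8·c + 2·a)    [combine like terms]
= 240·a + 240·a·c + 60·a^2 - 144 - 144·c - 36·a + 96·c + 96·c^2 + 24·a·c - 96·a^2 - 96·a^2·c - 24·a^3 - 96·a·c - 96·a·c^2 - 24·a^2·c    [distributive law]
= 204·a + 168·a·c - 36·a^2 - 144 - 48·c + 96·c^2 - 120·a^2·c - 24·a^3 - 96·a·c^2    [combine like terms]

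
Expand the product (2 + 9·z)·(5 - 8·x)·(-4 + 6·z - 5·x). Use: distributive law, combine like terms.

-40 - 120·z + 14·x - 33·x·z + 80·x^2 + 270·z^2 - 432·x·z^2 + 360·x^2·z

(2 + 9·z)·(5 - 8·x)·(-4 + 6·z - 5·x)
= (10 - 16·x + 45·z - 72·x·z)·(-4 + 6·z - 5·x)    [distributive law]
= -40 + 60·z - 50·x + 64·x - 96·x·z + 80·x^2 - 180·z + 270·z^2 - 225·x·z + 288·x·z - 432·x·z^2 + 360·x^2·z    [distributive law]
= -40 - 120·z + 14·x - 33·x·z + 80·x^2 + 270·z^2 - 432·x·z^2 + 360·x^2·z    [combine like terms]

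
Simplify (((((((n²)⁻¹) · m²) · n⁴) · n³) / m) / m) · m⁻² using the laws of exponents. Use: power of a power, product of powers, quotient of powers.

m⁻²n⁵

(((((((n²)⁻¹) · m²) · n⁴) · n³) / m) / m) · m⁻²
= (((((n⁻² · m²) · n⁴) · n³) / m) / m) · m⁻²    [power of a power]
= m⁻²n⁵    [quotient of powers; product of powers]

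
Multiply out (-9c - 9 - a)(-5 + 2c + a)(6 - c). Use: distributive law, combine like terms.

117c - 135c² + 18c³ - 62ac + 11ac² + 270 - 24a - 6a² + a²c

(-9c - 9 - a)(-5 + 2c + a)(6 - c)
= (45c - 18c² - 9ac + 45 - 18c - 9a + 5a - 2ac - a²)(6 - c)    [distributive law]
= (27c - 18c² - 11ac + 45 - 4a - a²)(6 - c)    [combine like terms]
= 162c - 27c² - 108c² + 18c³ - 66ac + 11ac² + 270 - 45c - 24a + 4ac - 6a² + a²c    [distributive law]
= 117c - 135c² + 18c³ - 62ac + 11ac² + 270 - 24a - 6a² + a²c    [combine like terms]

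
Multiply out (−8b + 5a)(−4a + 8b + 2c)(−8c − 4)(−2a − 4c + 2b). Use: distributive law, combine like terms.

1472a^2bc + 1888abc^2 − 2176ab^2c + 736a^2b + 944abc − 1088ab^2 − 1792b^2c^2 + 1024b^3c − 896b^2c + 512b^3 − 512bc^3 − 256bc^2 − 320a^3c − 480a^2c^2 − 160a^3 − 240a^2c + 320ac^3 + 160ac^2

(−8b + 5a)(−4a + 8b + 2c)(−8c − 4)(−2a − 4c + 2b)
= (32ab − 64b^2 − 16bc − 20a^2 + 40ab + 10ac)(−8c − 4)(−2a − 4c + 2b)    [distributive law]
= (72ab − 64b^2 − 16bc − 20a^2 + 10ac)(−8c − 4)(−2a − 4c + 2b)    [combine like terms]
= (−576abc − 288ab + 512b^2c + 256b^2 + 128bc^2 + 64bc + 160a^2c + 80a^2 − 80ac^2 − 40ac)(−2a − 4c + 2b)    [distributive law]
= 1152a^2bc + 2304abc^2 − 1152ab^2c + 576a^2b + 1152abc − 576ab^2 − 1024ab^2c − 2048b^2c^2 + 1024b^3c − 512ab^2 − 1024b^2c + 512b^3 − 256abc^2 − 512bc^3 + 256b^2c^2 − 128abc − 256bc^2 + 128b^2c − 320a^3c − 640a^2c^2 + 320a^2bc − 160a^3 − 320a^2c + 160a^2b + 160a^2c^2 + 320ac^3 − 160abc^2 + 80a^2c + 160ac^2 − 80abc    [distributive law]
= 1472a^2bc + 1888abc^2 − 2176ab^2c + 736a^2b + 944abc − 1088ab^2 − 1792b^2c^2 + 1024b^3c − 896b^2c + 512b^3 − 512bc^3 − 256bc^2 − 320a^3c − 480a^2c^2 − 160a^3 − 240a^2c + 320ac^3 + 160ac^2    [combine like terms]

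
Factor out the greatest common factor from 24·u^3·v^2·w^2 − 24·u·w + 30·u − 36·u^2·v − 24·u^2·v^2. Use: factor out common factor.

6·u(4·u^2·v^2·w^2 − 4·w + 5 − 6·u·v − 4·u·v^2)

24·u^3·v^2·w^2 − 24·u·w + 30·u − 36·u^2·v − 24·u^2·v^2
= 6(4·u^3·v^2·w^2 − 4·u·w + 5·u − 6·u^2·v − 4·u^2·v^2)    [factor out 6]
= 6·u(4·u^2·v^2·w^2 − 4·w + 5 − 6·u·v − 4·u·v^2)    [factor out u]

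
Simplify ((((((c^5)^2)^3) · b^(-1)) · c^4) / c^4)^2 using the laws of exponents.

((((((c^5)^2)^3) · b^(-1)) · c^4) / c^4)^2
= ((((((c^5)^2)^3) · b^(-1)) · c^4)^2) / ((c^4)^2)    [power of a quotient]
= ((((((c^5)^2)^3) · b^(-1))^2) · ((c^4)^2)) / ((c^4)^2)    [power of a product]
= ((((((c^5)^2)^3)^2) · ((b^(-1))^2)) · ((c^4)^2)) / ((c^4)^2)    [power of a product]
= (((((c^5)^2)^6) · ((b^(-1))^2)) · ((c^4)^2)) / ((c^4)^2)    [power of a power]
= ((((c^5)^12) · ((b^(-1))^2)) · ((c^4)^2)) / ((c^4)^2)    [power of a power]
= ((c^60 · ((b^(-1))^2)) · ((c^4)^2)) / ((c^4)^2)    [power of a power]
= ((c^60 · b^(-2)) · ((c^4)^2)) / ((c^4)^2)    [power of a power]
= ((c^60 · b^(-2)) · c^8) / ((c^4)^2)    [power of a power]
= ((c^60 · b^(-2)) · c^8) / c^8    [power of a power]
= b^(-2)c^60    [quotient of powers; product of powers]

b^(-2)c^60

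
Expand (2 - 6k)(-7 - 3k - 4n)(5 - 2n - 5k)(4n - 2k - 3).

-244n - 610k + 210 - 96n² + 760kn - 230k² + 464kn² - 68k²n + 450k³ + 64n³ - 528k²n² - 48k³n + 180k⁴ - 192kn³

(2 - 6k)(-7 - 3k - 4n)(5 - 2n - 5k)(4n - 2k - 3)
= (-14 - 6k - 8n + 42k + 18k² + 24kn)(5 - 2n - 5k)(4n - 2k - 3)    [distributive law]
= (-14 + 36k - 8n + 18k² + 24kn)(5 - 2n - 5k)(4n - 2k - 3)    [combine like terms]
= (-70 + 28n + 70k + 180k - 72kn - 180k² - 40n + 16n² + 40kn + 90k² - 36k²n - 90k³ + 120kn - 48kn² - 120k²n)(4n - 2k - 3)    [distributive law]
= (-70 - 12n + 250k + 88kn - 90k² + 16n² - 156k²n - 90k³ - 48kn²)(4n - 2k - 3)    [combine like terms]
= -280n + 140k + 210 - 48n² + 24kn + 36n + 1000kn - 500k² - 750k + 352kn² - 176k²n - 264kn - 360k²n + 180k³ + 270k² + 64n³ - 32kn² - 48n² - 624k²n² + 312k³n + 468k²n - 360k³n + 180k⁴ + 270k³ - 192kn³ + 96k²n² + 144kn²    [distributive law]
= -244n - 610k + 210 - 96n² + 760kn - 230k² + 464kn² - 68k²n + 450k³ + 64n³ - 528k²n² - 48k³n + 180k⁴ - 192kn³    [combine like terms]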